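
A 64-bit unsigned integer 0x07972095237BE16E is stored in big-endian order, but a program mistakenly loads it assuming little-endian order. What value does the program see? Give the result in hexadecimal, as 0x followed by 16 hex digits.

Stored big-endian, the bytes at ascending addresses are 07 97 20 95 23 7B E1 6E.
Read back as little-endian, the first byte is least significant, giving 0x6EE17B2395209707.

0x6EE17B2395209707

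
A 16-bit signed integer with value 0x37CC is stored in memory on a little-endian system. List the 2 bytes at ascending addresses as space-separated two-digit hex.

CC 37

Split into bytes (most-significant first): 37 CC.
Little-endian stores the least-significant byte at the lowest address.
So at ascending addresses the bytes are CC 37.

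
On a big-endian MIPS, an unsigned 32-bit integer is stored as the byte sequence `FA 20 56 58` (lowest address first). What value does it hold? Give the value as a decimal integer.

4196423256

In big-endian order the high byte comes first in memory.
The bytes are already most-significant first: 0xFA205658.
0xFA205658 = 4196423256.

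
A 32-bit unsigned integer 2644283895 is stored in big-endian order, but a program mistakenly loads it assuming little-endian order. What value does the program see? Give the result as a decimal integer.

2644283895 in 32-bit hexadecimal is 0x9D9C91F7.
Stored big-endian, the bytes at ascending addresses are 9D 9C 91 F7.
Read back as little-endian, the first byte is least significant, giving 0xF7919C9D.
0xF7919C9D = 4153515165.

4153515165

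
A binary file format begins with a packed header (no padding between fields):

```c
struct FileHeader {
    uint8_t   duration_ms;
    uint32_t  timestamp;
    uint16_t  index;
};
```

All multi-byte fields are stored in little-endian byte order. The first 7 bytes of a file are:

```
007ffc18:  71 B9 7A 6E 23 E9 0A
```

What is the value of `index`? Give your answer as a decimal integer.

`index` follows `duration_ms` (1 B), `timestamp` (4 B), so it starts at offset 1 + 4 = 5 and occupies 2 bytes.
Bytes at offsets 5..6: E9 0A.
In little-endian order the low byte comes first in memory.
Reassemble most-significant byte first: 0A E9 → 0x0AE9.
0x0AE9 = 2793.

2793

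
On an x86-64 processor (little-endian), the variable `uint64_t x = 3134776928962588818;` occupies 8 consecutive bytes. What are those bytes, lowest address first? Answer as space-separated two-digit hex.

92 B0 E7 14 02 F7 80 2B

3134776928962588818 in hexadecimal, padded to 64 bits, is 0x2B80F70214E7B092.
Split into bytes (most-significant first): 2B 80 F7 02 14 E7 B0 92.
In little-endian order the low byte comes first in memory.
So at ascending addresses the bytes are 92 B0 E7 14 02 F7 80 2B.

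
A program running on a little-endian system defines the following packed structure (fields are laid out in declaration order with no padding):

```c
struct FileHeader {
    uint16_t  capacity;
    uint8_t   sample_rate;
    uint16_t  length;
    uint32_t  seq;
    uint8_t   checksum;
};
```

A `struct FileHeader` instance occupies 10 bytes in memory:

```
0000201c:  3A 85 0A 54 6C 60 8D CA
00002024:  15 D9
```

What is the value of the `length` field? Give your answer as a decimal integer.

27732

`length` follows `capacity` (2 B), `sample_rate` (1 B), so it starts at offset 2 + 1 = 3 and occupies 2 bytes.
Bytes at offsets 3..4: 54 6C.
Little-endian stores the least-significant byte at the lowest address.
Reassemble most-significant byte first: 6C 54 → 0x6C54.
0x6C54 = 27732.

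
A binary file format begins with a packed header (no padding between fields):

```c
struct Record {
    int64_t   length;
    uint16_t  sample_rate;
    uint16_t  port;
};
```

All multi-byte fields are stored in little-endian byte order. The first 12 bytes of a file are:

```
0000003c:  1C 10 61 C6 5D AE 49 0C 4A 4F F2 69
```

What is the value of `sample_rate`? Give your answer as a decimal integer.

20298

`sample_rate` follows `length` (8 bytes), so it starts at byte offset 8 and occupies 2 bytes.
Bytes at offsets 8..9: 4A 4F.
Little-endian stores the least-significant byte at the lowest address.
Reassemble most-significant byte first: 4F 4A → 0x4F4A.
0x4F4A = 20298.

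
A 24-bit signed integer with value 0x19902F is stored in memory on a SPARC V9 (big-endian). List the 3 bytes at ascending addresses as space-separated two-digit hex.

Split into bytes (most-significant first): 19 90 2F.
Big-endian: lowest address holds the most-significant byte.
So the memory order matches the most-significant-first order: 19 90 2F.

19 90 2F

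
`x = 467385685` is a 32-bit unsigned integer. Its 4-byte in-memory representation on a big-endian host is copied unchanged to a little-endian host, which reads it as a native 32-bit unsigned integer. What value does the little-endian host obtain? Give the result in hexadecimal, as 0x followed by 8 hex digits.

467385685 in 32-bit hexadecimal is 0x1BDBBD55.
Stored big-endian, the bytes at ascending addresses are 1B DB BD 55.
Read back as little-endian, the first byte is least significant, giving 0x55BDDB1B.

0x55BDDB1B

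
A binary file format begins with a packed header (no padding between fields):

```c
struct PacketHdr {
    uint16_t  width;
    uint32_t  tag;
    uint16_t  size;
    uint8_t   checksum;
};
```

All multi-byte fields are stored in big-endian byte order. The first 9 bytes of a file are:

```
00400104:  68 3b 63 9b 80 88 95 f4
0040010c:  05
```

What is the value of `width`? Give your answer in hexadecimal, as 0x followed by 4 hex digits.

`width` is the first field, at byte offset 0, occupying 2 bytes.
Bytes at offsets 0..1: 68 3B.
Big-endian: lowest address holds the most-significant byte.
The bytes are already most-significant first: 0x683B.

0x683B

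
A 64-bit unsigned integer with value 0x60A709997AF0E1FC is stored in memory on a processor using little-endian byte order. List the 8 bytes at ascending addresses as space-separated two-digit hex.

FC E1 F0 7A 99 09 A7 60

Split into bytes (most-significant first): 60 A7 09 99 7A F0 E1 FC.
Little-endian: lowest address holds the least-significant byte.
So at ascending addresses the bytes are FC E1 F0 7A 99 09 A7 60.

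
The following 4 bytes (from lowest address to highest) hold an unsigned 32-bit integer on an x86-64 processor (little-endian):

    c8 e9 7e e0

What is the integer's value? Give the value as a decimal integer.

3766413768

Little-endian: lowest address holds the least-significant byte.
Reassemble most-significant byte first: E0 7E E9 C8 → 0xE07EE9C8.
0xE07EE9C8 = 3766413768.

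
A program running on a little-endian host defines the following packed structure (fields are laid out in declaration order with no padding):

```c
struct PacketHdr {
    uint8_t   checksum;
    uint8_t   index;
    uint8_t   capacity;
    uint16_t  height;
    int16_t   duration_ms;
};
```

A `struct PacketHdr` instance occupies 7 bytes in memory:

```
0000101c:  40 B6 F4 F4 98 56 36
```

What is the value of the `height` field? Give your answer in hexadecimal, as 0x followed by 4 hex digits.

`height` follows `checksum` (1 B), `index` (1 B), `capacity` (1 B), so it starts at offset 1 + 1 + 1 = 3 and occupies 2 bytes.
Bytes at offsets 3..4: F4 98.
Little-endian: lowest address holds the least-significant byte.
Reassemble most-significant byte first: 98 F4 → 0x98F4.

0x98F4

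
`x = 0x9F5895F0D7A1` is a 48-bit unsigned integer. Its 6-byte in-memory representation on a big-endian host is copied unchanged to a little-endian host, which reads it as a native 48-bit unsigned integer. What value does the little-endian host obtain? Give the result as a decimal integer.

Stored big-endian, the bytes at ascending addresses are 9F 58 95 F0 D7 A1.
Read back as little-endian, the first byte is least significant, giving 0xA1D7F095589F.
0xA1D7F095589F = 177948826359967.

177948826359967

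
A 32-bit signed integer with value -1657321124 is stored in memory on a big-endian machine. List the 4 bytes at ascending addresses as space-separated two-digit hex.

9D 37 49 5C

Two's complement of -1657321124 in 32 bits: 1657321124 = 0x62C8B6A4; invert → 0x9D37495B; add 1 → 0x9D37495C.
Split into bytes (most-significant first): 9D 37 49 5C.
Big-endian: lowest address holds the most-significant byte.
So the memory order matches the most-significant-first order: 9D 37 49 5C.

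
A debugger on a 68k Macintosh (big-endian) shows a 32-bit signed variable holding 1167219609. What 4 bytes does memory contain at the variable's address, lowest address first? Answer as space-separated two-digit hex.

45 92 5B 99

1167219609 in hexadecimal, padded to 32 bits, is 0x45925B99.
Split into bytes (most-significant first): 45 92 5B 99.
Big-endian: lowest address holds the most-significant byte.
So the memory order matches the most-significant-first order: 45 92 5B 99.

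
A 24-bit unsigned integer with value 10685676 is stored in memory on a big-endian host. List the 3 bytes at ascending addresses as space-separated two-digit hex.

10685676 in hexadecimal, padded to 24 bits, is 0xA30CEC.
Split into bytes (most-significant first): A3 0C EC.
Big-endian stores the most-significant byte at the lowest address.
So the memory order matches the most-significant-first order: A3 0C EC.

A3 0C EC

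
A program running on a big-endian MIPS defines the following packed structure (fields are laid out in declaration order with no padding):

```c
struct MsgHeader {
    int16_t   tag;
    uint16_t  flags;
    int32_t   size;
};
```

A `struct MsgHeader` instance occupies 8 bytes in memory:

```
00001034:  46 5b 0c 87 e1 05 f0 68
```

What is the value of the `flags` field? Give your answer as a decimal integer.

`flags` follows `tag` (2 bytes), so it starts at byte offset 2 and occupies 2 bytes.
Bytes at offsets 2..3: 0C 87.
In big-endian order the high byte comes first in memory.
The bytes are already most-significant first: 0x0C87.
0x0C87 = 3207.

3207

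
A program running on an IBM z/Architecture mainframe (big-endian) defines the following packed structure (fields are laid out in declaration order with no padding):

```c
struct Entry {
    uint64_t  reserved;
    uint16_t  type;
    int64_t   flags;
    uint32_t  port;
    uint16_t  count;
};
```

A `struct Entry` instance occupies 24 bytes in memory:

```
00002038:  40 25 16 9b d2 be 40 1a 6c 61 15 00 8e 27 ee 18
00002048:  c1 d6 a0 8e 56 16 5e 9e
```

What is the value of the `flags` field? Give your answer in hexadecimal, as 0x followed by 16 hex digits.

0x15008E27EE18C1D6

`flags` follows `reserved` (8 B), `type` (2 B), so it starts at offset 8 + 2 = 10 and occupies 8 bytes.
Bytes at offsets 10..17: 15 00 8E 27 EE 18 C1 D6.
Big-endian stores the most-significant byte at the lowest address.
The bytes are already most-significant first: 0x15008E27EE18C1D6.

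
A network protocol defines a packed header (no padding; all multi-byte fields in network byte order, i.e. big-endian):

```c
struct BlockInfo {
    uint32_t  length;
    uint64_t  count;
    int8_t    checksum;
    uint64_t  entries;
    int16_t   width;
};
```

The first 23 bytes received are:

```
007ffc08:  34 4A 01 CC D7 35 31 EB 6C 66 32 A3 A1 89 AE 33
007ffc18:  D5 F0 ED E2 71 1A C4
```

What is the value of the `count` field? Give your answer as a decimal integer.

15507355779125883555

`count` follows `length` (4 bytes), so it starts at byte offset 4 and occupies 8 bytes.
Bytes at offsets 4..11: D7 35 31 EB 6C 66 32 A3.
In big-endian order the high byte comes first in memory.
The bytes are already most-significant first: 0xD73531EB6C6632A3.
0xD73531EB6C6632A3 = 15507355779125883555.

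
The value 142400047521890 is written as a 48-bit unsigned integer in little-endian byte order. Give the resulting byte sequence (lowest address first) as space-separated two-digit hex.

142400047521890 in hexadecimal, padded to 48 bits, is 0x8183183FA062.
Split into bytes (most-significant first): 81 83 18 3F A0 62.
Little-endian stores the least-significant byte at the lowest address.
So at ascending addresses the bytes are 62 A0 3F 18 83 81.

62 A0 3F 18 83 81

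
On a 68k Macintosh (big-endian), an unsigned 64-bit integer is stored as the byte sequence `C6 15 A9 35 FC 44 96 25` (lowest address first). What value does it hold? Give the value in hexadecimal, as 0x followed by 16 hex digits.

Big-endian stores the most-significant byte at the lowest address.
The bytes are already most-significant first: 0xC615A935FC449625.

0xC615A935FC449625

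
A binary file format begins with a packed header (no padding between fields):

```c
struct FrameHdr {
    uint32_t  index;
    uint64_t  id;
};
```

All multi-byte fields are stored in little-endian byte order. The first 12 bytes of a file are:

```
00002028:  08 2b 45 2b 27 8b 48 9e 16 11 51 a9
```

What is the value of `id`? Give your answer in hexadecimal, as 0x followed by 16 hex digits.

0xA95111169E488B27

`id` follows `index` (4 bytes), so it starts at byte offset 4 and occupies 8 bytes.
Bytes at offsets 4..11: 27 8B 48 9E 16 11 51 A9.
In little-endian order the low byte comes first in memory.
Reassemble most-significant byte first: A9 51 11 16 9E 48 8B 27 → 0xA95111169E488B27.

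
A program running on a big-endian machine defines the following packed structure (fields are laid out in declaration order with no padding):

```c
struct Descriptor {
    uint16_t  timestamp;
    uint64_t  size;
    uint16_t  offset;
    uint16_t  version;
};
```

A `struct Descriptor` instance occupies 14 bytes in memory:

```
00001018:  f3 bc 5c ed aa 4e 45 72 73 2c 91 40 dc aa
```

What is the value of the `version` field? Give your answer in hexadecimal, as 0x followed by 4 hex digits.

0xDCAA

`version` follows `timestamp` (2 B), `size` (8 B), `offset` (2 B), so it starts at offset 2 + 8 + 2 = 12 and occupies 2 bytes.
Bytes at offsets 12..13: DC AA.
Big-endian: lowest address holds the most-significant byte.
The bytes are already most-significant first: 0xDCAA.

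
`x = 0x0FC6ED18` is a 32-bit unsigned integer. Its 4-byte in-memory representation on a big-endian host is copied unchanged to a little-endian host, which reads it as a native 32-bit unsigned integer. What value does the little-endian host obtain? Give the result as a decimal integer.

Stored big-endian, the bytes at ascending addresses are 0F C6 ED 18.
Read back as little-endian, the first byte is least significant, giving 0x18EDC60F.
0x18EDC60F = 418235919.

418235919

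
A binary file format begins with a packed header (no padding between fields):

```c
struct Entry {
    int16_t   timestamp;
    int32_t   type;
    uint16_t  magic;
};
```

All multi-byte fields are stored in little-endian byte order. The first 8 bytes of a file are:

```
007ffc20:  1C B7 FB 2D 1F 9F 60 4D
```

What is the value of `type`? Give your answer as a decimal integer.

-1625346565

`type` follows `timestamp` (2 bytes), so it starts at byte offset 2 and occupies 4 bytes.
Bytes at offsets 2..5: FB 2D 1F 9F.
Little-endian stores the least-significant byte at the lowest address.
Reassemble most-significant byte first: 9F 1F 2D FB → 0x9F1F2DFB.
Top bit is set, so as a signed 32-bit value this is 0x9F1F2DFB − 2^32 = -1625346565.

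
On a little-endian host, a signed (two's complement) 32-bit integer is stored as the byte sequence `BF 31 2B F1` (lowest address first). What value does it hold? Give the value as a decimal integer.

Little-endian stores the least-significant byte at the lowest address.
Reassemble most-significant byte first: F1 2B 31 BF → 0xF12B31BF.
Top bit is set, so as a signed 32-bit value this is 0xF12B31BF − 2^32 = -248827457.

-248827457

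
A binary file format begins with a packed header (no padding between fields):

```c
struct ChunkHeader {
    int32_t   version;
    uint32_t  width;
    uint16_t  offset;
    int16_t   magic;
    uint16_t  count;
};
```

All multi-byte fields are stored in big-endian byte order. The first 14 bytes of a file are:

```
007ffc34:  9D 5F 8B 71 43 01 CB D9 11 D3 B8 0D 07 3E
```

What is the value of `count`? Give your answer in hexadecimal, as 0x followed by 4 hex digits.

`count` follows `version` (4 B), `width` (4 B), `offset` (2 B), `magic` (2 B), so it starts at offset 4 + 4 + 2 + 2 = 12 and occupies 2 bytes.
Bytes at offsets 12..13: 07 3E.
Big-endian: lowest address holds the most-significant byte.
The bytes are already most-significant first: 0x073E.

0x073E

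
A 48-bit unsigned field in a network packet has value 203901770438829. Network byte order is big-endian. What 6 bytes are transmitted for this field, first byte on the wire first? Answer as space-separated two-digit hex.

B9 72 94 98 98 AD

203901770438829 in hexadecimal, padded to 48 bits, is 0xB972949898AD.
Split into bytes (most-significant first): B9 72 94 98 98 AD.
In big-endian order the high byte comes first in memory.
So the memory order matches the most-significant-first order: B9 72 94 98 98 AD.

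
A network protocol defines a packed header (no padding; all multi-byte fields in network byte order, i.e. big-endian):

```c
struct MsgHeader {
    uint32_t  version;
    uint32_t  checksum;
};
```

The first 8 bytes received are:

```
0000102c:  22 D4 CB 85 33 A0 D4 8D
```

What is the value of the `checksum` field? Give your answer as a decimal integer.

866178189

`checksum` follows `version` (4 bytes), so it starts at byte offset 4 and occupies 4 bytes.
Bytes at offsets 4..7: 33 A0 D4 8D.
Big-endian stores the most-significant byte at the lowest address.
The bytes are already most-significant first: 0x33A0D48D.
0x33A0D48D = 866178189.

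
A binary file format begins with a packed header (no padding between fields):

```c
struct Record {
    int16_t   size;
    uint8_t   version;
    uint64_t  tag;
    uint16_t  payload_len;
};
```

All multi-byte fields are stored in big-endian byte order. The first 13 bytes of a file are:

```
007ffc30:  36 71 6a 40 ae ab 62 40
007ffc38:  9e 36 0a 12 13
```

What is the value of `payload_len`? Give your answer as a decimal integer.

4627

`payload_len` follows `size` (2 B), `version` (1 B), `tag` (8 B), so it starts at offset 2 + 1 + 8 = 11 and occupies 2 bytes.
Bytes at offsets 11..12: 12 13.
In big-endian order the high byte comes first in memory.
The bytes are already most-significant first: 0x1213.
0x1213 = 4627.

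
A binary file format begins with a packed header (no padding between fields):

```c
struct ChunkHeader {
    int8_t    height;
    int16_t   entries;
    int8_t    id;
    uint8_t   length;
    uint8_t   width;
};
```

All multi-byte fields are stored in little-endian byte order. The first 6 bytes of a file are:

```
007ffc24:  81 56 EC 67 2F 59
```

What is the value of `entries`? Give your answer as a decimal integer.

-5034

`entries` follows `height` (1 byte), so it starts at byte offset 1 and occupies 2 bytes.
Bytes at offsets 1..2: 56 EC.
Little-endian stores the least-significant byte at the lowest address.
Reassemble most-significant byte first: EC 56 → 0xEC56.
Top bit is set, so as a signed 16-bit value this is 0xEC56 − 2^16 = -5034.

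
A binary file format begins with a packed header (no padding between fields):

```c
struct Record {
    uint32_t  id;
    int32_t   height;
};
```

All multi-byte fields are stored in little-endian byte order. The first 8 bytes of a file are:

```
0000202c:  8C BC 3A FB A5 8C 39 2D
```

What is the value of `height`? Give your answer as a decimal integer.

`height` follows `id` (4 bytes), so it starts at byte offset 4 and occupies 4 bytes.
Bytes at offsets 4..7: A5 8C 39 2D.
Little-endian stores the least-significant byte at the lowest address.
Reassemble most-significant byte first: 2D 39 8C A5 → 0x2D398CA5.
0x2D398CA5 = 758746277.

758746277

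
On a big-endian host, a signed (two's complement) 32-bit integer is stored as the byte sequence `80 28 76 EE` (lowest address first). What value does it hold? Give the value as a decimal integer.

-2144831762

Big-endian stores the most-significant byte at the lowest address.
The bytes are already most-significant first: 0x802876EE.
Top bit is set, so as a signed 32-bit value this is 0x802876EE − 2^32 = -2144831762.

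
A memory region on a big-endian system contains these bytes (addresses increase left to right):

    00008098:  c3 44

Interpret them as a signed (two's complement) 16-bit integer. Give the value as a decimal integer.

-15548

In big-endian order the high byte comes first in memory.
The bytes are already most-significant first: 0xC344.
Top bit is set, so as a signed 16-bit value this is 0xC344 − 2^16 = -15548.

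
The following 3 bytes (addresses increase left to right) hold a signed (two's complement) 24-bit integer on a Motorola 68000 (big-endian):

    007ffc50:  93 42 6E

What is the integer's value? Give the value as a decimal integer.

Big-endian: lowest address holds the most-significant byte.
The bytes are already most-significant first: 0x93426E.
Top bit is set, so as a signed 24-bit value this is 0x93426E − 2^24 = -7126418.

-7126418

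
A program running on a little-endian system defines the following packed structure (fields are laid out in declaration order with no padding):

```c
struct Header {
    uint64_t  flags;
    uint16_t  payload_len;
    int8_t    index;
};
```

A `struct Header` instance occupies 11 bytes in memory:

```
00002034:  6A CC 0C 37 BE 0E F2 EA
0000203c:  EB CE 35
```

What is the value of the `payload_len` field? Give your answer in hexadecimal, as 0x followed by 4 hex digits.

`payload_len` follows `flags` (8 bytes), so it starts at byte offset 8 and occupies 2 bytes.
Bytes at offsets 8..9: EB CE.
In little-endian order the low byte comes first in memory.
Reassemble most-significant byte first: CE EB → 0xCEEB.

0xCEEB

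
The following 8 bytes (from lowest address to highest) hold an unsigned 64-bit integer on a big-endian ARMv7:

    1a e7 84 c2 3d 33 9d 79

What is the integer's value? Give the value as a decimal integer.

1938664134391602553

Big-endian: lowest address holds the most-significant byte.
The bytes are already most-significant first: 0x1AE784C23D339D79.
0x1AE784C23D339D79 = 1938664134391602553.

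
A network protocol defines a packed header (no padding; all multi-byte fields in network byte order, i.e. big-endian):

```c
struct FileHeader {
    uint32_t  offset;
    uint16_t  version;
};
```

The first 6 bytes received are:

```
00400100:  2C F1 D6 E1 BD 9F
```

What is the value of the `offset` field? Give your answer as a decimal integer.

`offset` is the first field, at byte offset 0, occupying 4 bytes.
Bytes at offsets 0..3: 2C F1 D6 E1.
Big-endian stores the most-significant byte at the lowest address.
The bytes are already most-significant first: 0x2CF1D6E1.
0x2CF1D6E1 = 754046689.

754046689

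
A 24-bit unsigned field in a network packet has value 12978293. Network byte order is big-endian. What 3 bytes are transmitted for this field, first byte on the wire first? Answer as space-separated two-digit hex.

C6 08 75

12978293 in hexadecimal, padded to 24 bits, is 0xC60875.
Split into bytes (most-significant first): C6 08 75.
Big-endian: lowest address holds the most-significant byte.
So the memory order matches the most-significant-first order: C6 08 75.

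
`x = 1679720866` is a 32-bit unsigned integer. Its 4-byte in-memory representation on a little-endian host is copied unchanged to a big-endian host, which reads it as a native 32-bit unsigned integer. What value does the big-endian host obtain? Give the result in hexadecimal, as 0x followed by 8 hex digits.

0xA2811E64

1679720866 in 32-bit hexadecimal is 0x641E81A2.
Stored little-endian, the bytes at ascending addresses are A2 81 1E 64.
Read back as big-endian, the last byte is least significant, giving 0xA2811E64.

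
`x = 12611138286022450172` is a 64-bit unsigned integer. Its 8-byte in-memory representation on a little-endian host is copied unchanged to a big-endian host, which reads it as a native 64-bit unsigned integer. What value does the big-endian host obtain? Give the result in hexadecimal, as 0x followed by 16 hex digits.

0xFC5BB25774C303AF

12611138286022450172 in 64-bit hexadecimal is 0xAF03C37457B25BFC.
Stored little-endian, the bytes at ascending addresses are FC 5B B2 57 74 C3 03 AF.
Read back as big-endian, the last byte is least significant, giving 0xFC5BB25774C303AF.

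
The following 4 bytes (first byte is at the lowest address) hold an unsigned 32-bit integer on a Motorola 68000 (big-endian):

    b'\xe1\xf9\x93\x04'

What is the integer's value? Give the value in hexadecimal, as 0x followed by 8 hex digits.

0xE1F99304

In big-endian order the high byte comes first in memory.
The bytes are already most-significant first: 0xE1F99304.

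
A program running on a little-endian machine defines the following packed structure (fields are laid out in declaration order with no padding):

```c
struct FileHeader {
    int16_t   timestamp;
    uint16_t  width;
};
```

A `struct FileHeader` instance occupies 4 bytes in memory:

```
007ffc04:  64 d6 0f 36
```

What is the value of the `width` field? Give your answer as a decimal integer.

`width` follows `timestamp` (2 bytes), so it starts at byte offset 2 and occupies 2 bytes.
Bytes at offsets 2..3: 0F 36.
In little-endian order the low byte comes first in memory.
Reassemble most-significant byte first: 36 0F → 0x360F.
0x360F = 13839.

13839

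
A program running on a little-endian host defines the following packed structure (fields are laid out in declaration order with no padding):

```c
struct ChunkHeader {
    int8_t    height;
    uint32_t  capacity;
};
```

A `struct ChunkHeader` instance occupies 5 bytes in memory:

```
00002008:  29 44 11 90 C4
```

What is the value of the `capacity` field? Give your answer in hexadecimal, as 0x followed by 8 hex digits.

0xC4901144

`capacity` follows `height` (1 byte), so it starts at byte offset 1 and occupies 4 bytes.
Bytes at offsets 1..4: 44 11 90 C4.
Little-endian stores the least-significant byte at the lowest address.
Reassemble most-significant byte first: C4 90 11 44 → 0xC4901144.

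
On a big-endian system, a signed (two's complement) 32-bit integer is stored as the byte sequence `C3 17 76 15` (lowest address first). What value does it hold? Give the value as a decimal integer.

Big-endian stores the most-significant byte at the lowest address.
The bytes are already most-significant first: 0xC3177615.
Top bit is set, so as a signed 32-bit value this is 0xC3177615 − 2^32 = -1021872619.

-1021872619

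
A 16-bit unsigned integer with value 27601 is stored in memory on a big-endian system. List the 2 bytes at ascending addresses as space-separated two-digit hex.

27601 in hexadecimal, padded to 16 bits, is 0x6BD1.
Split into bytes (most-significant first): 6B D1.
Big-endian: lowest address holds the most-significant byte.
So the memory order matches the most-significant-first order: 6B D1.

6B D1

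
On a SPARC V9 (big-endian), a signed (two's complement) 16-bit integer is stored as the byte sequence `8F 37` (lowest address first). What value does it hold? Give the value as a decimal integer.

In big-endian order the high byte comes first in memory.
The bytes are already most-significant first: 0x8F37.
Top bit is set, so as a signed 16-bit value this is 0x8F37 − 2^16 = -28873.

-28873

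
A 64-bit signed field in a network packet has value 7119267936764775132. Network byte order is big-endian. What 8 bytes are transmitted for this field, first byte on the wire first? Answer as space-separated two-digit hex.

7119267936764775132 in hexadecimal, padded to 64 bits, is 0x62CCB8780FB14ADC.
Split into bytes (most-significant first): 62 CC B8 78 0F B1 4A DC.
In big-endian order the high byte comes first in memory.
So the memory order matches the most-significant-first order: 62 CC B8 78 0F B1 4A DC.

62 CC B8 78 0F B1 4A DC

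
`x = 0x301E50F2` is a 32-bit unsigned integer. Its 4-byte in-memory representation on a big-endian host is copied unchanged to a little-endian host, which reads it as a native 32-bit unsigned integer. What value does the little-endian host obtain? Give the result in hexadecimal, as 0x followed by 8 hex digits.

Stored big-endian, the bytes at ascending addresses are 30 1E 50 F2.
Read back as little-endian, the first byte is least significant, giving 0xF2501E30.

0xF2501E30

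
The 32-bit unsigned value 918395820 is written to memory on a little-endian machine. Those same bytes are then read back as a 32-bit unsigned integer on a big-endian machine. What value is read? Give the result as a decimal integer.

918395820 in 32-bit hexadecimal is 0x36BD9BAC.
Stored little-endian, the bytes at ascending addresses are AC 9B BD 36.
Read back as big-endian, the last byte is least significant, giving 0xAC9BBD36.
0xAC9BBD36 = 2895887670.

2895887670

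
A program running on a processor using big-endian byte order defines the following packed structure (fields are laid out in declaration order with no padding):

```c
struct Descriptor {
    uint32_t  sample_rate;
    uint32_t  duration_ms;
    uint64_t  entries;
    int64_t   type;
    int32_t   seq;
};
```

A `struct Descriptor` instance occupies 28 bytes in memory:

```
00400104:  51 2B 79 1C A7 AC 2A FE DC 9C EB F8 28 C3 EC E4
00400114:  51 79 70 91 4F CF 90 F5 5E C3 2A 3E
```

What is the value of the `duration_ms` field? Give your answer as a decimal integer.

2813078270

`duration_ms` follows `sample_rate` (4 bytes), so it starts at byte offset 4 and occupies 4 bytes.
Bytes at offsets 4..7: A7 AC 2A FE.
Big-endian: lowest address holds the most-significant byte.
The bytes are already most-significant first: 0xA7AC2AFE.
0xA7AC2AFE = 2813078270.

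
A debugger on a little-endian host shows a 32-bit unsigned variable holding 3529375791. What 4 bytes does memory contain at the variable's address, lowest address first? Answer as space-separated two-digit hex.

2F 00 5E D2

3529375791 in hexadecimal, padded to 32 bits, is 0xD25E002F.
Split into bytes (most-significant first): D2 5E 00 2F.
Little-endian: lowest address holds the least-significant byte.
So at ascending addresses the bytes are 2F 00 5E D2.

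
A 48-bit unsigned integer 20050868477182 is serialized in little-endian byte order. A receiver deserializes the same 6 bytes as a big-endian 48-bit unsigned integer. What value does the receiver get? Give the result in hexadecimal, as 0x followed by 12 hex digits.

20050868477182 in 48-bit hexadecimal is 0x123C74E49CFE.
Stored little-endian, the bytes at ascending addresses are FE 9C E4 74 3C 12.
Read back as big-endian, the last byte is least significant, giving 0xFE9CE4743C12.

0xFE9CE4743C12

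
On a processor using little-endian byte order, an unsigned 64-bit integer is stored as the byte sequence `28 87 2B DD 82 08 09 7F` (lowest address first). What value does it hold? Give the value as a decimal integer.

9153857075756631848

In little-endian order the low byte comes first in memory.
Reassemble most-significant byte first: 7F 09 08 82 DD 2B 87 28 → 0x7F090882DD2B8728.
0x7F090882DD2B8728 = 9153857075756631848.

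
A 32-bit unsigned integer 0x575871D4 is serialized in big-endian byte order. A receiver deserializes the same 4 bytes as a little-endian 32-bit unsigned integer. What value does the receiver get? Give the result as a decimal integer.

3564197975

Stored big-endian, the bytes at ascending addresses are 57 58 71 D4.
Read back as little-endian, the first byte is least significant, giving 0xD4715857.
0xD4715857 = 3564197975.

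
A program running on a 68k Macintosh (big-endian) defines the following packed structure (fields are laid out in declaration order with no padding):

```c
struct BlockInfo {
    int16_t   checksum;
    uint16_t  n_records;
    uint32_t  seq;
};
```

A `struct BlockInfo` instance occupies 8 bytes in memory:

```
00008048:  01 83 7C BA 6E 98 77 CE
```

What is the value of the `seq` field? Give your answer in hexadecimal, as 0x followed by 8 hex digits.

`seq` follows `checksum` (2 B), `n_records` (2 B), so it starts at offset 2 + 2 = 4 and occupies 4 bytes.
Bytes at offsets 4..7: 6E 98 77 CE.
Big-endian stores the most-significant byte at the lowest address.
The bytes are already most-significant first: 0x6E9877CE.

0x6E9877CE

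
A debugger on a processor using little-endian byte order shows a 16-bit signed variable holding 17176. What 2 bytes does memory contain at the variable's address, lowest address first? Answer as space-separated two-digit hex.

18 43

17176 in hexadecimal, padded to 16 bits, is 0x4318.
Split into bytes (most-significant first): 43 18.
In little-endian order the low byte comes first in memory.
So at ascending addresses the bytes are 18 43.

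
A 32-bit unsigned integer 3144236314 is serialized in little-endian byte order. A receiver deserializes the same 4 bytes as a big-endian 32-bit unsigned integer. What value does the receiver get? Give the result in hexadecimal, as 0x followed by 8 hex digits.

3144236314 in 32-bit hexadecimal is 0xBB693D1A.
Stored little-endian, the bytes at ascending addresses are 1A 3D 69 BB.
Read back as big-endian, the last byte is least significant, giving 0x1A3D69BB.

0x1A3D69BB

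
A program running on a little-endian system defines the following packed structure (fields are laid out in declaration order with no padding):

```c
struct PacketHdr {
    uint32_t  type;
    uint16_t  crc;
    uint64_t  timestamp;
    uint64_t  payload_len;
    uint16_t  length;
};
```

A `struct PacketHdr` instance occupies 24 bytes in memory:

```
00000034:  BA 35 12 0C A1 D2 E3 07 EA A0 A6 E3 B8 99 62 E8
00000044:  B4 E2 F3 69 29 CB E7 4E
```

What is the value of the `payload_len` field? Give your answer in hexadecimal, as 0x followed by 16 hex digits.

`payload_len` follows `type` (4 B), `crc` (2 B), `timestamp` (8 B), so it starts at offset 4 + 2 + 8 = 14 and occupies 8 bytes.
Bytes at offsets 14..21: 62 E8 B4 E2 F3 69 29 CB.
Little-endian stores the least-significant byte at the lowest address.
Reassemble most-significant byte first: CB 29 69 F3 E2 B4 E8 62 → 0xCB2969F3E2B4E862.

0xCB2969F3E2B4E862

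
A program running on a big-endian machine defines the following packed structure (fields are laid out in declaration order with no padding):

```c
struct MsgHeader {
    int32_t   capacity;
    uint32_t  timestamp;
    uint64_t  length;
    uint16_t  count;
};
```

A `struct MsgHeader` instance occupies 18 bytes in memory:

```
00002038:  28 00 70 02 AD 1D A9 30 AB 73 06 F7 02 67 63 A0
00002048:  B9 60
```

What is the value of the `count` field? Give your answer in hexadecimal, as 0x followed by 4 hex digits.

`count` follows `capacity` (4 B), `timestamp` (4 B), `length` (8 B), so it starts at offset 4 + 4 + 8 = 16 and occupies 2 bytes.
Bytes at offsets 16..17: B9 60.
In big-endian order the high byte comes first in memory.
The bytes are already most-significant first: 0xB960.

0xB960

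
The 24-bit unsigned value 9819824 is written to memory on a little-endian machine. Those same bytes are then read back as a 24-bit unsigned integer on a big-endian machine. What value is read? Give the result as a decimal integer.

9819824 in 24-bit hexadecimal is 0x95D6B0.
Stored little-endian, the bytes at ascending addresses are B0 D6 95.
Read back as big-endian, the last byte is least significant, giving 0xB0D695.
0xB0D695 = 11589269.

11589269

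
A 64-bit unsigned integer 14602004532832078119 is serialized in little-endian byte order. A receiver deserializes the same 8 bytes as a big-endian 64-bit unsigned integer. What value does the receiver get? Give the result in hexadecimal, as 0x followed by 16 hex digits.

0x27891904C2BDA4CA

14602004532832078119 in 64-bit hexadecimal is 0xCAA4BDC204198927.
Stored little-endian, the bytes at ascending addresses are 27 89 19 04 C2 BD A4 CA.
Read back as big-endian, the last byte is least significant, giving 0x27891904C2BDA4CA.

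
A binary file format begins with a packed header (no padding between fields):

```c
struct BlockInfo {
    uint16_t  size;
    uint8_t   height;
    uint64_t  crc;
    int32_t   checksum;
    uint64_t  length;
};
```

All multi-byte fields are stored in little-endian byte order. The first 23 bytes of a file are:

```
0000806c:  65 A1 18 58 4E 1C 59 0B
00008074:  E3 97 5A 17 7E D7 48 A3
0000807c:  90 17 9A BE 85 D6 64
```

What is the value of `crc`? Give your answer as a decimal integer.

`crc` follows `size` (2 B), `height` (1 B), so it starts at offset 2 + 1 = 3 and occupies 8 bytes.
Bytes at offsets 3..10: 58 4E 1C 59 0B E3 97 5A.
Little-endian: lowest address holds the least-significant byte.
Reassemble most-significant byte first: 5A 97 E3 0B 59 1C 4E 58 → 0x5A97E30B591C4E58.
0x5A97E30B591C4E58 = 6527935822775995992.

6527935822775995992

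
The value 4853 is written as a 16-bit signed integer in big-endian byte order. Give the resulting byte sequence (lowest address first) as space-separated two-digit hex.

4853 in hexadecimal, padded to 16 bits, is 0x12F5.
Split into bytes (most-significant first): 12 F5.
Big-endian: lowest address holds the most-significant byte.
So the memory order matches the most-significant-first order: 12 F5.

12 F5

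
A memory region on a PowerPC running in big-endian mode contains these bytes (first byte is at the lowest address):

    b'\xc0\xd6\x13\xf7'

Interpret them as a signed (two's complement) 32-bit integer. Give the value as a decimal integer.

Big-endian stores the most-significant byte at the lowest address.
The bytes are already most-significant first: 0xC0D613F7.
Top bit is set, so as a signed 32-bit value this is 0xC0D613F7 − 2^32 = -1059712009.

-1059712009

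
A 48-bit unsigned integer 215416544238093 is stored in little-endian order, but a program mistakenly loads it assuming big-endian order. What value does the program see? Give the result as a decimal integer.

215416544238093 in 48-bit hexadecimal is 0xC3EB92991A0D.
Stored little-endian, the bytes at ascending addresses are 0D 1A 99 92 EB C3.
Read back as big-endian, the last byte is least significant, giving 0x0D1A9992EBC3.
0x0D1A9992EBC3 = 14407896853443.

14407896853443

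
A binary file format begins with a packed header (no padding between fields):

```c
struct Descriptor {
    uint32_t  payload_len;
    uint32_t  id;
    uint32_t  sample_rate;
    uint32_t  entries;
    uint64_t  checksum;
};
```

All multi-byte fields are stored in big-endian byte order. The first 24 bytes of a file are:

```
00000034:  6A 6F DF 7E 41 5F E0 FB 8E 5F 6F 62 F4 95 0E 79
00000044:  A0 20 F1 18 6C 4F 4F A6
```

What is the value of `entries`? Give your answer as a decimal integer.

`entries` follows `payload_len` (4 B), `id` (4 B), `sample_rate` (4 B), so it starts at offset 4 + 4 + 4 = 12 and occupies 4 bytes.
Bytes at offsets 12..15: F4 95 0E 79.
In big-endian order the high byte comes first in memory.
The bytes are already most-significant first: 0xF4950E79.
0xF4950E79 = 4103409273.

4103409273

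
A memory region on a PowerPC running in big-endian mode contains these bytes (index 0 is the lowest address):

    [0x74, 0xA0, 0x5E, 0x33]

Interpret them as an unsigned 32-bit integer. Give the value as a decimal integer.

Big-endian stores the most-significant byte at the lowest address.
The bytes are already most-significant first: 0x74A05E33.
0x74A05E33 = 1956666931.

1956666931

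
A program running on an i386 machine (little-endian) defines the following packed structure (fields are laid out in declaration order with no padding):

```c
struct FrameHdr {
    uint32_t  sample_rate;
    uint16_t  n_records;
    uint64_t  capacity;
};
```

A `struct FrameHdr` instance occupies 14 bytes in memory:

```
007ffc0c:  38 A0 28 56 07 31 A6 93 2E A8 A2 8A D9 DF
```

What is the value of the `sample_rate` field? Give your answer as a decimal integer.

1445503032

`sample_rate` is the first field, at byte offset 0, occupying 4 bytes.
Bytes at offsets 0..3: 38 A0 28 56.
Little-endian: lowest address holds the least-significant byte.
Reassemble most-significant byte first: 56 28 A0 38 → 0x5628A038.
0x5628A038 = 1445503032.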